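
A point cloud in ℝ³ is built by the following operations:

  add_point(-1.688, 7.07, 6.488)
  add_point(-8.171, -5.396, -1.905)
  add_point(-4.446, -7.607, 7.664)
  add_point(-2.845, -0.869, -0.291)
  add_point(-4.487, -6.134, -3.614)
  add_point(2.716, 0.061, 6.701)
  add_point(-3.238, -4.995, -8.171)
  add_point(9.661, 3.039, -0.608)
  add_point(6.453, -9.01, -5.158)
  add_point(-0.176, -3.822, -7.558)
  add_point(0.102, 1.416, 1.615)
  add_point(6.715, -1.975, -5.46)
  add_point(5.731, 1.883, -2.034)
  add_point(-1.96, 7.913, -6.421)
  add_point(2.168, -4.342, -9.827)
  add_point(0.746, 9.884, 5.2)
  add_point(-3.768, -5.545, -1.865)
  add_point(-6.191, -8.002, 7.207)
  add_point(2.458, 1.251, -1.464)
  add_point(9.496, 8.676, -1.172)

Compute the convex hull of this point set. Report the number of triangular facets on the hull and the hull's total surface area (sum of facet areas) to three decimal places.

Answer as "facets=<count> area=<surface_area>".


facets=24 area=965.235

Hull vertices (14/20): indices [0, 1, 2, 4, 5, 6, 7, 8, 11, 13, 14, 15, 17, 19].

Triangle areas on the boundary:
  f1: (p0, p13, p1) → 93.4465
  f2: (p0, p13, p15) → 23.7655
  f3: (p5, p8, p7) → 68.6491
  f4: (p5, p8, p2) → 79.5529
  f5: (p5, p0, p15) → 15.6271
  f6: (p5, p0, p2) → 42.1607
  f7: (p19, p13, p15) → 60.3460
  f8: (p19, p5, p7) → 28.1048
  f9: (p19, p5, p15) → 54.2956
  f10: (p14, p19, p13) → 83.8120
  f11: (p17, p0, p1) → 73.9614
  f12: (p17, p0, p2) → 12.8815
  f13: (p17, p8, p2) → 14.2608
  f14: (p4, p17, p1) → 19.7274
  f15: (p4, p17, p8) → 61.6371
  f16: (p6, p13, p1) → 52.2548
  f17: (p6, p14, p13) → 36.7242
  f18: (p6, p4, p1) → 8.2023
  f19: (p6, p14, p8) → 21.5258
  f20: (p6, p4, p8) → 26.3413
  f21: (p11, p14, p8) → 22.2405
  f22: (p11, p14, p19) → 27.9623
  f23: (p11, p8, p7) → 20.3240
  f24: (p11, p19, p7) → 17.4315
Σ area = 965.235

Euler characteristic 14−36+24 = 2 ✓


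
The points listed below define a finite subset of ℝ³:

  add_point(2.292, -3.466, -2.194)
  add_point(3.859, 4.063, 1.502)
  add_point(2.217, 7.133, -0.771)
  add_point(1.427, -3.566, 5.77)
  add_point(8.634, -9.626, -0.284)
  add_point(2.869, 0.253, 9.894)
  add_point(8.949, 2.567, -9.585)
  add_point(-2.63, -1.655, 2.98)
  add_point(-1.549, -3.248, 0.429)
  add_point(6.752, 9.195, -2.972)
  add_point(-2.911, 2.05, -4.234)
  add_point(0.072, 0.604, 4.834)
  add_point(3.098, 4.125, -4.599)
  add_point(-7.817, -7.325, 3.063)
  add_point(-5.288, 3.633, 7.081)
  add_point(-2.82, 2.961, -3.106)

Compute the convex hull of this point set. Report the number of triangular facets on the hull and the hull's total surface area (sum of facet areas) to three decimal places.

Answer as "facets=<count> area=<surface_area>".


facets=14 area=813.199

Extreme-point indices: [2, 4, 5, 6, 9, 10, 13, 14, 15] — 9 of 16 on the boundary.

Triangle areas on the boundary:
  f1: (p4, p6, p13) → 129.8918
  f2: (p5, p4, p13) → 105.2570
  f3: (p14, p5, p13) → 55.2745
  f4: (p10, p6, p13) → 66.3180
  f5: (p10, p14, p13) → 63.6325
  f6: (p9, p14, p5) → 72.7483
  f7: (p9, p4, p6) → 73.1676
  f8: (p9, p5, p4) → 119.2254
  f9: (p9, p10, p6) → 55.4901
  f10: (p15, p10, p14) → 4.7889
  f11: (p15, p9, p10) → 7.5916
  f12: (p2, p9, p14) → 10.4479
  f13: (p2, p15, p14) → 35.7773
  f14: (p2, p15, p9) → 13.5885
Σ area = 813.199

Euler characteristic 9−21+14 = 2 ✓


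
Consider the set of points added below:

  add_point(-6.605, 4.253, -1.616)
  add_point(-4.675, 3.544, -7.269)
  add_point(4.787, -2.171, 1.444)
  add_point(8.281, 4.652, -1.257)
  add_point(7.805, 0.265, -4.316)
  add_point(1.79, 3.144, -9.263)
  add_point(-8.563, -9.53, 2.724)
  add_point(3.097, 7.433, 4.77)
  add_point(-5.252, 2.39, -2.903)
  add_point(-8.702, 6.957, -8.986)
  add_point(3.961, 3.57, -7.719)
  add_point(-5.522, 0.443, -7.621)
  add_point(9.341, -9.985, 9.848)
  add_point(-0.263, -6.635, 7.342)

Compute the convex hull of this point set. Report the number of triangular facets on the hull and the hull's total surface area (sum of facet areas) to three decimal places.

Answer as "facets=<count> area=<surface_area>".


facets=18 area=982.052

Points on the hull: [0, 3, 4, 5, 6, 7, 9, 10, 11, 12, 13] (11 of 14).

Area of each hull facet:
  f1: (p3, p7, p9) → 75.4676
  f2: (p3, p7, p12) → 76.8020
  f3: (p0, p7, p9) → 39.1039
  f4: (p0, p6, p9) → 49.4858
  f5: (p0, p6, p7) → 86.0302
  f6: (p13, p7, p12) → 76.2059
  f7: (p13, p6, p12) → 32.2623
  f8: (p13, p6, p7) → 67.1927
  f9: (p11, p5, p9) → 29.3295
  f10: (p11, p6, p9) → 41.5899
  f11: (p11, p6, p5) → 48.2502
  f12: (p10, p5, p9) → 10.9323
  f13: (p10, p3, p9) → 42.3490
  f14: (p4, p3, p12) → 47.1167
  f15: (p4, p10, p3) → 16.3529
  f16: (p4, p10, p5) → 5.5387
  f17: (p4, p6, p12) → 155.5100
  f18: (p4, p6, p5) → 82.5325
Σ area = 982.052

Euler: V−E+F = 11−27+18 = 2.


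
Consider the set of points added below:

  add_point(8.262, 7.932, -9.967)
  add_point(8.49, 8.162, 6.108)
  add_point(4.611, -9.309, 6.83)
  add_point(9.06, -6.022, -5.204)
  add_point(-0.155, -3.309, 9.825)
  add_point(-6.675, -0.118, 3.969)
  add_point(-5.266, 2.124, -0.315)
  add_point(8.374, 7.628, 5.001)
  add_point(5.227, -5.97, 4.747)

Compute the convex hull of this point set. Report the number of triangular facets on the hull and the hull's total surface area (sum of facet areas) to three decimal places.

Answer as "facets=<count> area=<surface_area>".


Hull vertices (7/9): indices [0, 1, 2, 3, 4, 5, 6].

Facet areas (half cross-product norm):
  f1: (p0, p1, p3) → 112.8684
  f2: (p2, p3, p5) → 97.9656
  f3: (p2, p1, p3) → 111.0436
  f4: (p6, p3, p5) → 41.7498
  f5: (p6, p0, p3) → 116.2565
  f6: (p6, p1, p5) → 41.0536
  f7: (p6, p0, p1) → 119.7825
  f8: (p4, p1, p5) → 69.1821
  f9: (p4, p2, p5) → 34.7114
  f10: (p4, p2, p1) → 60.4729
Σ area = 805.086

Euler: V−E+F = 7−15+10 = 2.

facets=10 area=805.086


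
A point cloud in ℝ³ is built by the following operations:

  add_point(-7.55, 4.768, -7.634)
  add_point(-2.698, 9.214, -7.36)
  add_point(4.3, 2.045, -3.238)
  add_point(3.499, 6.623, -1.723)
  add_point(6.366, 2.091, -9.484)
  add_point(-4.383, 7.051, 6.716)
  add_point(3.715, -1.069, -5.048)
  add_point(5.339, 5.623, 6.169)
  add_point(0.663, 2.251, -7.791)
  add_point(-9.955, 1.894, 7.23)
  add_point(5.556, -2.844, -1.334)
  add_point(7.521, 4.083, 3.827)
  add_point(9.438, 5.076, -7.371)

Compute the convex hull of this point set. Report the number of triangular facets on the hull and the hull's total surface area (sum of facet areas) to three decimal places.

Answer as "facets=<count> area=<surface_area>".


facets=18 area=726.675

Extreme-point indices: [0, 1, 4, 5, 6, 7, 8, 9, 10, 11, 12] — 11 of 13 on the boundary.

Area of each hull facet:
  f1: (p7, p10, p9) → 88.6851
  f2: (p7, p1, p12) → 86.9365
  f3: (p11, p10, p12) → 44.6766
  f4: (p11, p7, p12) → 14.2038
  f5: (p11, p7, p10) → 12.7398
  f6: (p5, p7, p9) → 29.1172
  f7: (p5, p7, p1) → 69.7815
  f8: (p5, p0, p9) → 55.4996
  f9: (p5, p0, p1) → 46.7113
  f10: (p6, p10, p9) → 41.2713
  f11: (p6, p0, p9) → 98.2419
  f12: (p4, p1, p12) → 27.9737
  f13: (p4, p0, p1) → 38.1563
  f14: (p4, p10, p12) → 22.8352
  f15: (p4, p6, p10) → 10.6078
  f16: (p8, p6, p0) → 15.5568
  f17: (p8, p4, p0) → 9.4504
  f18: (p8, p4, p6) → 14.2305
Σ area = 726.675

Check V−E+F: 11 − 27 + 18 = 2.


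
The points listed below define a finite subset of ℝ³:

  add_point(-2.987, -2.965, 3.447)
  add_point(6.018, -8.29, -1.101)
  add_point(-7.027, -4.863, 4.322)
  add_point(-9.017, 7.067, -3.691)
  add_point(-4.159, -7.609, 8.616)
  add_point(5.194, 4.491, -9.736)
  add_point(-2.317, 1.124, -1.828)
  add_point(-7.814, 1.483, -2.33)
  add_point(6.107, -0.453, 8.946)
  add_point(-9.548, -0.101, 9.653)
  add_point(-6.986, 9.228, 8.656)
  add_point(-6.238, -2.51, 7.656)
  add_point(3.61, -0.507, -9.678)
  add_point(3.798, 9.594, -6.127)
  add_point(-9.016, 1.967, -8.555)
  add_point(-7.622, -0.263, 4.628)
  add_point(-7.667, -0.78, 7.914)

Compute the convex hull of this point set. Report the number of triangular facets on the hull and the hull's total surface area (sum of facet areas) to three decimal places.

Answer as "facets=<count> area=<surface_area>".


Extreme-point indices: [1, 2, 3, 4, 5, 8, 9, 10, 12, 13, 14] — 11 of 17 on the boundary.

Triangle areas on the boundary:
  f1: (p10, p8, p9) → 73.8785
  f2: (p10, p13, p8) → 133.2832
  f3: (p4, p8, p9) → 58.2057
  f4: (p4, p1, p8) → 73.8361
  f5: (p12, p14, p1) → 73.7212
  f6: (p3, p14, p13) → 46.8178
  f7: (p3, p10, p13) → 84.3572
  f8: (p3, p14, p9) → 51.4937
  f9: (p3, p10, p9) → 61.4030
  f10: (p2, p14, p9) → 53.5399
  f11: (p2, p4, p9) → 22.1270
  f12: (p2, p14, p1) → 106.4379
  f13: (p2, p4, p1) → 40.8480
  f14: (p5, p12, p1) → 25.4024
  f15: (p5, p13, p8) → 58.4743
  f16: (p5, p1, p8) → 98.1870
  f17: (p5, p14, p13) → 46.0282
  f18: (p5, p12, p14) → 33.6392
Σ area = 1141.680

Check V−E+F: 11 − 27 + 18 = 2.

facets=18 area=1141.680


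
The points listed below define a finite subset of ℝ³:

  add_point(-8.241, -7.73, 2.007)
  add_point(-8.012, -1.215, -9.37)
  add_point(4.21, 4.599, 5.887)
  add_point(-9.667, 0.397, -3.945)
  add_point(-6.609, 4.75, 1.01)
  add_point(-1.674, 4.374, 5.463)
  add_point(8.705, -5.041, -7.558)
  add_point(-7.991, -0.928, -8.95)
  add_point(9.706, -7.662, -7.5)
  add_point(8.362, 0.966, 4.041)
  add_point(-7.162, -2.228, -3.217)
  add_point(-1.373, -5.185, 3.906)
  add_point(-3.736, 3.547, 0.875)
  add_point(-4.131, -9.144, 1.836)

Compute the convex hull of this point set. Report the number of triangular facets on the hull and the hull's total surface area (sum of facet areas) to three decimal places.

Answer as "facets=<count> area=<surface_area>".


Hull vertices (12/14): indices [0, 1, 2, 3, 4, 5, 6, 7, 8, 9, 11, 13].

Triangle areas on the boundary:
  f1: (p1, p13, p8) → 115.3484
  f2: (p9, p13, p8) → 107.1455
  f3: (p11, p5, p2) → 28.5969
  f4: (p11, p9, p2) → 32.2917
  f5: (p11, p9, p13) → 15.8552
  f6: (p6, p1, p8) → 20.1249
  f7: (p6, p9, p8) → 16.6354
  f8: (p6, p9, p2) → 30.7582
  f9: (p0, p1, p3) → 28.7905
  f10: (p0, p1, p13) → 28.3421
  f11: (p0, p11, p13) → 11.0970
  f12: (p0, p11, p5) → 34.4220
  f13: (p4, p5, p2) → 12.1823
  f14: (p4, p0, p3) → 36.9739
  f15: (p4, p0, p5) → 42.0255
  f16: (p7, p4, p2) → 60.9431
  f17: (p7, p6, p2) → 139.8714
  f18: (p7, p6, p1) → 4.3899
  f19: (p7, p1, p3) → 0.6496
  f20: (p7, p4, p3) → 15.1483
Σ area = 781.592

Euler: V−E+F = 12−30+20 = 2.

facets=20 area=781.592


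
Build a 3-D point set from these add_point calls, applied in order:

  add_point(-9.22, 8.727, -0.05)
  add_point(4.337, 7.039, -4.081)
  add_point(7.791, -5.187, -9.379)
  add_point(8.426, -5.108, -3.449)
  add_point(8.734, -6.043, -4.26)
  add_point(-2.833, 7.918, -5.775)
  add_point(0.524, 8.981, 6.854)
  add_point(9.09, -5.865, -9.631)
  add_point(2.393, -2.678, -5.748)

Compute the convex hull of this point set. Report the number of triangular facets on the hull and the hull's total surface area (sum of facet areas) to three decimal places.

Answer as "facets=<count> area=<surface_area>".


Extreme-point indices: [0, 1, 2, 3, 4, 5, 6, 7, 8] — 9 of 9 on the boundary.

Triangle areas on the boundary:
  f1: (p4, p6, p0) → 121.9065
  f2: (p8, p4, p0) → 36.2773
  f3: (p8, p4, p7) → 19.4861
  f4: (p5, p6, p0) → 50.2083
  f5: (p5, p1, p6) → 43.2435
  f6: (p5, p1, p7) → 51.9824
  f7: (p5, p8, p0) → 46.4052
  f8: (p3, p4, p6) → 2.3967
  f9: (p3, p1, p6) → 73.5934
  f10: (p3, p4, p7) → 2.6789
  f11: (p3, p1, p7) → 39.9878
  f12: (p2, p8, p7) → 1.9218
  f13: (p2, p5, p7) → 5.0298
  f14: (p2, p5, p8) → 30.8002
Σ area = 525.918

Euler characteristic 9−21+14 = 2 ✓

facets=14 area=525.918


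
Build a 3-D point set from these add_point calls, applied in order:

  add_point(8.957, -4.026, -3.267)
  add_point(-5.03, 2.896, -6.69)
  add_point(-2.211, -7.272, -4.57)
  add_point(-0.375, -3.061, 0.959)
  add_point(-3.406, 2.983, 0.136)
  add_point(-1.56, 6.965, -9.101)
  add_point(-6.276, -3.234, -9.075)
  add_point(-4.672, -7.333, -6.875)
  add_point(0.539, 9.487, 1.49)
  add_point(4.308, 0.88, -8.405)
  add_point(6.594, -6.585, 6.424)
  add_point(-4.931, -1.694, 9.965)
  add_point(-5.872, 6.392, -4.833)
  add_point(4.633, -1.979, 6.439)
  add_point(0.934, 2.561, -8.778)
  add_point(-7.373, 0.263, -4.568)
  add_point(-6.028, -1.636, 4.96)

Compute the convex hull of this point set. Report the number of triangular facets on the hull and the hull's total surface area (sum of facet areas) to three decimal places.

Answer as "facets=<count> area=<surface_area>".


Points on the hull: [0, 2, 5, 6, 7, 8, 9, 10, 11, 12, 13, 14, 15, 16] (14 of 17).

Per-facet area ½‖(b−a)×(c−a)‖:
  f1: (p13, p8, p0) → 71.0240
  f2: (p13, p11, p8) → 65.8346
  f3: (p12, p5, p8) → 28.9870
  f4: (p12, p11, p8) → 71.2381
  f5: (p9, p8, p0) → 57.7536
  f6: (p9, p5, p8) → 46.9727
  f7: (p9, p7, p0) → 51.9674
  f8: (p16, p7, p15) → 41.0760
  f9: (p16, p7, p11) → 17.8994
  f10: (p16, p12, p15) → 30.3712
  f11: (p16, p12, p11) → 21.0929
  f12: (p10, p7, p11) → 106.3793
  f13: (p10, p13, p11) → 23.4580
  f14: (p10, p13, p0) → 25.5370
  f15: (p6, p9, p7) → 27.9765
  f16: (p6, p12, p5) → 31.6142
  f17: (p6, p7, p15) → 13.9549
  f18: (p6, p12, p15) → 15.8143
  f19: (p2, p7, p0) → 12.4101
  f20: (p2, p10, p0) → 59.2391
  f21: (p2, p10, p7) → 3.4595
  f22: (p14, p9, p5) → 5.3622
  f23: (p14, p6, p5) → 23.1710
  f24: (p14, p6, p9) → 15.9143
Σ area = 868.507

Check V−E+F: 14 − 36 + 24 = 2.

facets=24 area=868.507


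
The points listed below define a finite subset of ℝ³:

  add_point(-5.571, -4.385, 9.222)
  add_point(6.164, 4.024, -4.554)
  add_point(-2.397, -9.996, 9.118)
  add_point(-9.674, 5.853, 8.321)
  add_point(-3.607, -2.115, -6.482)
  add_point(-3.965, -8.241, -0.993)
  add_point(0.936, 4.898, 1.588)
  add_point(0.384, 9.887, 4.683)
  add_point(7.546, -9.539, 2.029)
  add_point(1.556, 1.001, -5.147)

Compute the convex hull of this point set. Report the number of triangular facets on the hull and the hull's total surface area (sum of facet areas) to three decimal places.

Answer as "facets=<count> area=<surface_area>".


facets=12 area=836.006

Hull vertices (8/10): indices [0, 1, 2, 3, 4, 5, 7, 8].

Area of each hull facet:
  f1: (p4, p7, p3) → 93.4014
  f2: (p1, p7, p8) → 92.7078
  f3: (p1, p4, p8) → 83.8385
  f4: (p1, p4, p7) → 72.3696
  f5: (p2, p7, p8) → 120.9105
  f6: (p0, p7, p3) → 63.2287
  f7: (p0, p2, p7) → 42.1671
  f8: (p5, p4, p8) → 48.2133
  f9: (p5, p2, p8) → 56.6938
  f10: (p5, p0, p2) → 32.7497
  f11: (p5, p4, p3) → 71.5092
  f12: (p5, p0, p3) → 58.2159
Σ area = 836.006

Euler: V−E+F = 8−18+12 = 2.


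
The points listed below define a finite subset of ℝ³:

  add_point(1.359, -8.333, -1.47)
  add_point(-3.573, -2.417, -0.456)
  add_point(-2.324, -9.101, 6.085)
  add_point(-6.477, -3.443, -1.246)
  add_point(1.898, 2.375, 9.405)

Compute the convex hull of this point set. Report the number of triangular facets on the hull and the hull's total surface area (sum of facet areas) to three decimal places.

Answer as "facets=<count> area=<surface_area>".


facets=6 area=225.600

Points on the hull: [0, 1, 2, 3, 4] (5 of 5).

Facet areas (half cross-product norm):
  f1: (p2, p4, p3) → 63.2558
  f2: (p2, p0, p3) → 36.6152
  f3: (p2, p0, p4) → 53.4686
  f4: (p1, p4, p3) → 13.2307
  f5: (p1, p0, p3) → 11.7753
  f6: (p1, p0, p4) → 47.2539
Σ area = 225.600

Check V−E+F: 5 − 9 + 6 = 2.


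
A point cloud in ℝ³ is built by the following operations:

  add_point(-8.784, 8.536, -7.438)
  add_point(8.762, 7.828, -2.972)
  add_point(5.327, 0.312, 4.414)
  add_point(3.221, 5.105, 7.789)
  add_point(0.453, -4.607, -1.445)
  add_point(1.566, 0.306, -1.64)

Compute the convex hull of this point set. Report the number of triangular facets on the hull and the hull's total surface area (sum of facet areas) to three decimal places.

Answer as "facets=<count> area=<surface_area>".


Hull vertices (5/6): indices [0, 1, 2, 3, 4].

Triangle areas on the boundary:
  f1: (p4, p1, p0) → 119.6397
  f2: (p3, p1, p0) → 109.8873
  f3: (p3, p4, p0) → 114.9600
  f4: (p2, p4, p1) → 49.9964
  f5: (p2, p3, p1) → 34.4645
  f6: (p2, p3, p4) → 22.9002
Σ area = 451.848

Euler characteristic 5−9+6 = 2 ✓

facets=6 area=451.848


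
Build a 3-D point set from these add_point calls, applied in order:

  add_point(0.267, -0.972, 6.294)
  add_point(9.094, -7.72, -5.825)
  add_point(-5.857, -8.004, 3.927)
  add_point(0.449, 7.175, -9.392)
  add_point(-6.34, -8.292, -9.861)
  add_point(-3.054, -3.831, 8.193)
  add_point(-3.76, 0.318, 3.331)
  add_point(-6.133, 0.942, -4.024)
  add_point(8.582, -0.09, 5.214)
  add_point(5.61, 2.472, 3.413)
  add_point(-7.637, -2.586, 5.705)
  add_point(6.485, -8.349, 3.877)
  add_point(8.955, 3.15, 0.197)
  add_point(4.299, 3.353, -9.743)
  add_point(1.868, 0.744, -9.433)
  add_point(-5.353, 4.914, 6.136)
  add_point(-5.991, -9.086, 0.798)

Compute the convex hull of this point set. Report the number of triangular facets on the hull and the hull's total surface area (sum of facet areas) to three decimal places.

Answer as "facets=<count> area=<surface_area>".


Points on the hull: [1, 2, 3, 4, 5, 7, 8, 9, 10, 11, 12, 13, 15, 16] (14 of 17).

Triangle areas on the boundary:
  f1: (p7, p4, p10) → 55.8670
  f2: (p7, p4, p3) → 55.8768
  f3: (p15, p7, p10) → 38.9931
  f4: (p15, p7, p3) → 56.2759
  f5: (p12, p8, p1) → 37.0996
  f6: (p12, p15, p3) → 98.3835
  f7: (p16, p4, p1) → 81.9207
  f8: (p16, p4, p10) → 37.8386
  f9: (p16, p2, p10) → 8.1645
  f10: (p11, p8, p1) → 43.3974
  f11: (p11, p16, p1) → 64.7652
  f12: (p11, p16, p2) → 20.4481
  f13: (p13, p12, p1) → 61.9760
  f14: (p13, p12, p3) → 28.8550
  f15: (p13, p4, p1) → 92.2568
  f16: (p13, p4, p3) → 42.8376
  f17: (p9, p15, p8) → 18.2904
  f18: (p9, p12, p8) → 10.0512
  f19: (p9, p12, p15) → 15.9784
  f20: (p5, p11, p2) → 37.2210
  f21: (p5, p2, p10) → 15.1319
  f22: (p5, p11, p8) → 47.8047
  f23: (p5, p15, p10) → 21.0196
  f24: (p5, p15, p8) → 58.0158
Σ area = 1048.469

Check V−E+F: 14 − 36 + 24 = 2.

facets=24 area=1048.469


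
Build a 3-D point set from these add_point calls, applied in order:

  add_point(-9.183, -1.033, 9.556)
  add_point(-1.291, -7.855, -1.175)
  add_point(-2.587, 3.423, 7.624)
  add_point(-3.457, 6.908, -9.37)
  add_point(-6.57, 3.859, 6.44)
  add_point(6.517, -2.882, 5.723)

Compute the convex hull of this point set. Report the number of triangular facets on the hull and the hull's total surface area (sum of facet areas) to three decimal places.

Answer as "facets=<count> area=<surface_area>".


facets=8 area=532.734

6 of the 6 inputs are extreme points: [0, 1, 2, 3, 4, 5].

Triangle areas on the boundary:
  f1: (p1, p5, p0) → 83.2242
  f2: (p1, p3, p0) → 126.5067
  f3: (p1, p3, p5) → 98.2642
  f4: (p2, p5, p0) → 42.4308
  f5: (p2, p3, p5) → 97.5749
  f6: (p4, p3, p0) → 37.5983
  f7: (p4, p2, p0) → 13.0902
  f8: (p4, p2, p3) → 34.0449
Σ area = 532.734

Euler: V−E+F = 6−12+8 = 2.


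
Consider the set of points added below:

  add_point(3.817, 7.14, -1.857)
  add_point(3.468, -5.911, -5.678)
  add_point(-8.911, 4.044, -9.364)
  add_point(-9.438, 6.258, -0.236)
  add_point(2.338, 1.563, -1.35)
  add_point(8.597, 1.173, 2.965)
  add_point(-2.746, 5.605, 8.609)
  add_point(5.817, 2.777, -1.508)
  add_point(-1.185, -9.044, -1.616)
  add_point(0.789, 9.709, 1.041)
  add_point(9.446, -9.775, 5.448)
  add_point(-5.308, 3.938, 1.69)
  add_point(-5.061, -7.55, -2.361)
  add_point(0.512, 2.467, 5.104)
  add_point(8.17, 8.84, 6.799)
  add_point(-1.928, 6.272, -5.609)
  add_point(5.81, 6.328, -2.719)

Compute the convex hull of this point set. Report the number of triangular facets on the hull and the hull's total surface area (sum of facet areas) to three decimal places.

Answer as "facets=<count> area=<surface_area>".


facets=20 area=1022.265

Points on the hull: [1, 2, 3, 5, 6, 8, 9, 10, 12, 14, 15, 16] (12 of 17).

Area of each hull facet:
  f1: (p2, p9, p3) → 50.6489
  f2: (p6, p9, p3) → 46.3123
  f3: (p12, p2, p3) → 63.7102
  f4: (p12, p6, p3) → 80.7426
  f5: (p12, p6, p10) → 136.4503
  f6: (p14, p6, p10) → 105.5805
  f7: (p14, p6, p9) → 42.4633
  f8: (p14, p16, p9) → 32.2167
  f9: (p8, p12, p10) → 12.7393
  f10: (p15, p2, p9) → 20.2404
  f11: (p15, p16, p9) → 25.9427
  f12: (p15, p16, p2) → 10.0183
  f13: (p5, p16, p10) → 27.9760
  f14: (p5, p14, p10) → 30.5959
  f15: (p5, p14, p16) → 33.7331
  f16: (p1, p16, p2) → 96.0559
  f17: (p1, p12, p2) → 65.2879
  f18: (p1, p8, p12) → 13.6714
  f19: (p1, p16, p10) → 84.5818
  f20: (p1, p8, p10) → 43.2972
Σ area = 1022.265

Euler: V−E+F = 12−30+20 = 2.


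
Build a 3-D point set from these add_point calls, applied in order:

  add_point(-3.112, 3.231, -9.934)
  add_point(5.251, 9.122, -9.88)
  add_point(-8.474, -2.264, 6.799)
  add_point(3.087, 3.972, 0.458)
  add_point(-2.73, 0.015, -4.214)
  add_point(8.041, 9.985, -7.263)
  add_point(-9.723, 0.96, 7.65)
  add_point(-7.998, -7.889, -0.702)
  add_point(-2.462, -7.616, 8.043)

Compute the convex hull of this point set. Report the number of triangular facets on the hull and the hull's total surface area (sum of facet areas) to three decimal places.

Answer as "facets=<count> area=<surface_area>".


facets=12 area=665.136

Extreme-point indices: [0, 1, 2, 3, 5, 6, 7, 8] — 8 of 9 on the boundary.

Triangle areas on the boundary:
  f1: (p7, p0, p6) → 93.5271
  f2: (p7, p8, p5) → 127.5938
  f3: (p3, p5, p6) → 45.4439
  f4: (p3, p8, p6) → 77.9267
  f5: (p3, p8, p5) → 25.1476
  f6: (p1, p5, p6) → 47.9303
  f7: (p1, p0, p6) → 90.6700
  f8: (p1, p7, p5) → 43.8215
  f9: (p1, p7, p0) → 57.3336
  f10: (p2, p8, p6) → 8.3530
  f11: (p2, p7, p6) → 11.0308
  f12: (p2, p7, p8) → 36.3582
Σ area = 665.136

Check V−E+F: 8 − 18 + 12 = 2.


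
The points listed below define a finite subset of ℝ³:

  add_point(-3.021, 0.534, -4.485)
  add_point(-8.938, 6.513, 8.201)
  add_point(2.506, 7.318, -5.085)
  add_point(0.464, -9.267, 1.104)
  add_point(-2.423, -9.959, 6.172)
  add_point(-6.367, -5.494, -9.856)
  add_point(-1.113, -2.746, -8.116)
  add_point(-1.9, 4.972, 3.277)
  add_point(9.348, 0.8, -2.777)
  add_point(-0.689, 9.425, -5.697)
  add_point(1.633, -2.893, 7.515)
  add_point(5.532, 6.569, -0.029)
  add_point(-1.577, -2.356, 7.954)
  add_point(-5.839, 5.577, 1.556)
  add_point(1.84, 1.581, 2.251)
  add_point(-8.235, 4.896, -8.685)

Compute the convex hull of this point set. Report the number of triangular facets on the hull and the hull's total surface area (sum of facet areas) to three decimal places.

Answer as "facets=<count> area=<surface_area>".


Hull vertices (12/16): indices [1, 2, 3, 4, 5, 6, 8, 9, 10, 11, 12, 15].

Triangle areas on the boundary:
  f1: (p5, p4, p1) → 148.7407
  f2: (p10, p4, p8) → 50.7757
  f3: (p3, p4, p8) → 31.6428
  f4: (p3, p5, p8) → 93.4955
  f5: (p3, p5, p4) → 34.5239
  f6: (p15, p5, p1) → 88.1510
  f7: (p15, p9, p1) → 74.4073
  f8: (p6, p5, p8) → 8.2404
  f9: (p6, p15, p5) → 31.1288
  f10: (p6, p15, p9) → 47.4875
  f11: (p11, p10, p1) → 87.4996
  f12: (p11, p10, p8) → 46.3521
  f13: (p11, p9, p1) → 70.7471
  f14: (p12, p4, p1) → 33.1656
  f15: (p12, p10, p1) → 12.4615
  f16: (p12, p10, p4) → 12.8529
  f17: (p2, p6, p8) → 51.3502
  f18: (p2, p6, p9) → 21.1873
  f19: (p2, p11, p8) → 22.0821
  f20: (p2, p11, p9) → 9.0047
Σ area = 975.297

Euler characteristic 12−30+20 = 2 ✓

facets=20 area=975.297


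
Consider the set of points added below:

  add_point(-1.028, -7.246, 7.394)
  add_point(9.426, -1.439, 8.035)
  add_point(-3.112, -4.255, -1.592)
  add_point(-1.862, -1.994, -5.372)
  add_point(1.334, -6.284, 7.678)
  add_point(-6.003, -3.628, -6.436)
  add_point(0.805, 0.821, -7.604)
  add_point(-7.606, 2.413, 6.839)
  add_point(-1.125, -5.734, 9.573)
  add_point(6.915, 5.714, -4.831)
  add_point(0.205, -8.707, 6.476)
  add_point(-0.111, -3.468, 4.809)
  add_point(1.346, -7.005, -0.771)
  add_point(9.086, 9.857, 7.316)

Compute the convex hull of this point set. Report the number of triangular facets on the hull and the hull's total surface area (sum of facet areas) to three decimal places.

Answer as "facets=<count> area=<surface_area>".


Hull vertices (10/14): indices [0, 1, 5, 6, 7, 8, 9, 10, 12, 13].

Area of each hull facet:
  f1: (p8, p13, p7) → 95.3150
  f2: (p8, p13, p1) → 60.8788
  f3: (p8, p10, p1) → 25.6549
  f4: (p9, p13, p7) → 113.2728
  f5: (p9, p6, p7) → 69.6898
  f6: (p9, p13, p1) → 71.2964
  f7: (p5, p6, p7) → 60.2769
  f8: (p12, p10, p1) → 44.2211
  f9: (p12, p9, p1) → 86.5556
  f10: (p12, p9, p6) → 42.4457
  f11: (p12, p5, p6) → 38.0004
  f12: (p12, p5, p10) → 31.8370
  f13: (p0, p8, p7) → 13.8488
  f14: (p0, p8, p10) → 1.7985
  f15: (p0, p5, p7) → 80.1280
  f16: (p0, p5, p10) → 16.0375
Σ area = 851.257

Euler: V−E+F = 10−24+16 = 2.

facets=16 area=851.257


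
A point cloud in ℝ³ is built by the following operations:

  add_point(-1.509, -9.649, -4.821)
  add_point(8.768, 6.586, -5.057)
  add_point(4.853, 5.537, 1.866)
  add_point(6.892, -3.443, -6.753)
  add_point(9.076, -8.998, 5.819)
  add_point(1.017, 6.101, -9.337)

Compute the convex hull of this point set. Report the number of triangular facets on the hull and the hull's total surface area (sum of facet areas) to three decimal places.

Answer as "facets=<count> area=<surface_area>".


Hull vertices (6/6): indices [0, 1, 2, 3, 4, 5].

Facet areas (half cross-product norm):
  f1: (p2, p4, p0) → 110.9659
  f2: (p2, p5, p0) → 95.0619
  f3: (p2, p1, p4) → 61.3785
  f4: (p2, p5, p1) → 35.5629
  f5: (p3, p4, p0) → 71.0961
  f6: (p3, p1, p4) → 70.3597
  f7: (p3, p5, p0) → 60.6288
  f8: (p3, p5, p1) → 43.8771
Σ area = 548.931

Check V−E+F: 6 − 12 + 8 = 2.

facets=8 area=548.931


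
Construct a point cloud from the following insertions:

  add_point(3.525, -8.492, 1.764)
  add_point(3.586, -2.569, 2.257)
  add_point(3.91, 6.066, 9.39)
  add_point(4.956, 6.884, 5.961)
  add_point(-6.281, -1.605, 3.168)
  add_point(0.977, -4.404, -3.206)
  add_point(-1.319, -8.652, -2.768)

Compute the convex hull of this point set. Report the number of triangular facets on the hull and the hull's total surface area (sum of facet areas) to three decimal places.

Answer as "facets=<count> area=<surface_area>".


facets=10 area=334.259

Points on the hull: [0, 1, 2, 3, 4, 5, 6] (7 of 7).

Area of each hull facet:
  f1: (p2, p3, p4) → 26.0000
  f2: (p0, p6, p4) → 34.6627
  f3: (p0, p2, p4) → 83.4352
  f4: (p0, p2, p3) → 29.4214
  f5: (p5, p3, p4) → 69.3704
  f6: (p5, p6, p4) → 24.0856
  f7: (p5, p0, p6) → 15.3192
  f8: (p1, p0, p3) → 9.4282
  f9: (p1, p5, p3) → 25.0319
  f10: (p1, p5, p0) → 17.5038
Σ area = 334.259

Euler: V−E+F = 7−15+10 = 2.


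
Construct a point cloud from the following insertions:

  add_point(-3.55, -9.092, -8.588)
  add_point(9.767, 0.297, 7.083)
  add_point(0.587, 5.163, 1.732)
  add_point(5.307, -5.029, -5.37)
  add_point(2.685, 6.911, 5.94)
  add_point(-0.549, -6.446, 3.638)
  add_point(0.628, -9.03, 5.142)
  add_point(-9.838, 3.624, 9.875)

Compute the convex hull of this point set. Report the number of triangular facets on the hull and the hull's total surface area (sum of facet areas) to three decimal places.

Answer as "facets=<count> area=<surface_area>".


facets=10 area=745.159

Extreme-point indices: [0, 1, 2, 3, 4, 6, 7] — 7 of 8 on the boundary.

Facet areas (half cross-product norm):
  f1: (p4, p1, p7) → 58.1670
  f2: (p6, p1, p7) → 111.6971
  f3: (p6, p0, p7) → 122.1382
  f4: (p2, p0, p7) → 120.0048
  f5: (p2, p4, p7) → 33.0489
  f6: (p3, p4, p1) → 69.3659
  f7: (p3, p2, p4) → 27.4552
  f8: (p3, p2, p0) → 67.2545
  f9: (p3, p6, p1) → 74.6707
  f10: (p3, p6, p0) → 61.3566
Σ area = 745.159

Check V−E+F: 7 − 15 + 10 = 2.


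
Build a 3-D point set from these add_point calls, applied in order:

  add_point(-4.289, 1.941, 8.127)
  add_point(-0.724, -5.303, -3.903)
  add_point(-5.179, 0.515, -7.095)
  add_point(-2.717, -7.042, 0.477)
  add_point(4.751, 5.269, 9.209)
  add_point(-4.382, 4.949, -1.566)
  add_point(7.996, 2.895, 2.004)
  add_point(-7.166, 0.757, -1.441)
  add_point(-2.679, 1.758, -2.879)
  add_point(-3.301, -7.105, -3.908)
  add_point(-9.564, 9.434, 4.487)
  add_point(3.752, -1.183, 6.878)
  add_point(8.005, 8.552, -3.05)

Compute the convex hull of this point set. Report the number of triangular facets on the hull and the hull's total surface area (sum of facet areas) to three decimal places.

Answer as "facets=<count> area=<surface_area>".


Hull vertices (11/13): indices [0, 1, 2, 3, 4, 6, 7, 9, 10, 11, 12].

Per-facet area ½‖(b−a)×(c−a)‖:
  f1: (p4, p12, p10) → 101.6800
  f2: (p2, p12, p10) → 117.9564
  f3: (p0, p4, p10) → 45.8894
  f4: (p6, p4, p12) → 29.1028
  f5: (p7, p2, p10) → 25.2434
  f6: (p7, p2, p9) → 24.6285
  f7: (p11, p0, p4) → 29.2635
  f8: (p11, p6, p4) → 24.6897
  f9: (p1, p6, p12) → 49.9383
  f10: (p1, p2, p12) → 62.5636
  f11: (p1, p2, p9) → 12.5567
  f12: (p1, p11, p6) → 46.5517
  f13: (p3, p11, p0) → 45.3849
  f14: (p3, p7, p9) → 19.6173
  f15: (p3, p1, p9) → 6.9075
  f16: (p3, p1, p11) → 27.5793
  f17: (p3, p0, p10) → 53.6058
  f18: (p3, p7, p10) → 36.4303
Σ area = 759.589

Euler: V−E+F = 11−27+18 = 2.

facets=18 area=759.589


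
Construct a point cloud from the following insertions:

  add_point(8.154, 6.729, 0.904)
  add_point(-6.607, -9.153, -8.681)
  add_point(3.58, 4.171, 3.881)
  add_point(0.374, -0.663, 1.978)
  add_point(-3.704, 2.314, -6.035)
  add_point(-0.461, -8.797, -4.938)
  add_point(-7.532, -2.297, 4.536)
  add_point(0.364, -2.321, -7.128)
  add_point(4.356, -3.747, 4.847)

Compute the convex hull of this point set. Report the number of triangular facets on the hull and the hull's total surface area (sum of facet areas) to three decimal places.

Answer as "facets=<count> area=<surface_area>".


Extreme-point indices: [0, 1, 2, 4, 5, 6, 7, 8] — 8 of 9 on the boundary.

Facet areas (half cross-product norm):
  f1: (p4, p1, p6) → 71.4096
  f2: (p2, p8, p6) → 46.8435
  f3: (p2, p8, p0) → 22.0789
  f4: (p2, p4, p6) → 67.4302
  f5: (p2, p4, p0) → 37.2545
  f6: (p5, p8, p6) → 66.9420
  f7: (p5, p1, p6) → 48.5171
  f8: (p5, p8, p0) → 69.1354
  f9: (p7, p4, p0) → 44.0495
  f10: (p7, p4, p1) → 30.8492
  f11: (p7, p5, p0) → 43.4992
  f12: (p7, p5, p1) → 24.8025
Σ area = 572.812

Euler characteristic 8−18+12 = 2 ✓

facets=12 area=572.812


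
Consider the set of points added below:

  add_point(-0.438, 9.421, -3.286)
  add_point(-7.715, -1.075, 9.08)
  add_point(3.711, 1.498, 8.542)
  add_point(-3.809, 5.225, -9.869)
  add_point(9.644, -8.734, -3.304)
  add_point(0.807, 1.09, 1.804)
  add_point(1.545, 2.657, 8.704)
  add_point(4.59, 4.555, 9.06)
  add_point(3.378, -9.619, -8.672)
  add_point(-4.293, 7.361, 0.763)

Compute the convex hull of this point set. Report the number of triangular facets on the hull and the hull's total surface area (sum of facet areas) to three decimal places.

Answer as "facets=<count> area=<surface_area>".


Extreme-point indices: [0, 1, 2, 3, 4, 7, 8, 9] — 8 of 10 on the boundary.

Area of each hull facet:
  f1: (p3, p0, p4) → 85.7202
  f2: (p7, p0, p4) → 129.9784
  f3: (p8, p4, p1) → 92.3163
  f4: (p8, p3, p1) → 162.3552
  f5: (p8, p3, p4) → 65.8790
  f6: (p9, p3, p1) → 56.3997
  f7: (p9, p3, p0) → 25.2073
  f8: (p9, p7, p1) → 70.3265
  f9: (p9, p7, p0) → 37.0745
  f10: (p2, p4, p1) → 95.1734
  f11: (p2, p7, p1) → 16.7100
  f12: (p2, p7, p4) → 21.6425
Σ area = 858.783

Euler characteristic 8−18+12 = 2 ✓

facets=12 area=858.783


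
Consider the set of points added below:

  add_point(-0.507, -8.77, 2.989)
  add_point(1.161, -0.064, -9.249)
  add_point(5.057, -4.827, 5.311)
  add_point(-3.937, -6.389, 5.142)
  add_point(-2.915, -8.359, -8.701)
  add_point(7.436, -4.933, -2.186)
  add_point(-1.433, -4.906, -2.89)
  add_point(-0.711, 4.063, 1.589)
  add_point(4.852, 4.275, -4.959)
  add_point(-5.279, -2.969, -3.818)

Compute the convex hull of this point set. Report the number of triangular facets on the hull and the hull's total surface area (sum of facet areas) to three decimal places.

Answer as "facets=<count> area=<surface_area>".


Hull vertices (9/10): indices [0, 1, 2, 3, 4, 5, 7, 8, 9].

Triangle areas on the boundary:
  f1: (p2, p8, p5) → 38.5632
  f2: (p7, p2, p8) → 48.1790
  f3: (p1, p8, p5) → 34.2762
  f4: (p1, p4, p5) → 48.3084
  f5: (p1, p4, p9) → 31.4789
  f6: (p1, p7, p9) → 43.2601
  f7: (p1, p7, p8) → 30.4650
  f8: (p3, p4, p9) → 35.3347
  f9: (p3, p7, p9) → 45.8364
  f10: (p3, p7, p2) → 47.4996
  f11: (p0, p2, p5) → 28.2405
  f12: (p0, p4, p5) → 57.1692
  f13: (p0, p3, p2) → 16.7577
  f14: (p0, p3, p4) → 26.8972
Σ area = 532.266

Euler: V−E+F = 9−21+14 = 2.

facets=14 area=532.266


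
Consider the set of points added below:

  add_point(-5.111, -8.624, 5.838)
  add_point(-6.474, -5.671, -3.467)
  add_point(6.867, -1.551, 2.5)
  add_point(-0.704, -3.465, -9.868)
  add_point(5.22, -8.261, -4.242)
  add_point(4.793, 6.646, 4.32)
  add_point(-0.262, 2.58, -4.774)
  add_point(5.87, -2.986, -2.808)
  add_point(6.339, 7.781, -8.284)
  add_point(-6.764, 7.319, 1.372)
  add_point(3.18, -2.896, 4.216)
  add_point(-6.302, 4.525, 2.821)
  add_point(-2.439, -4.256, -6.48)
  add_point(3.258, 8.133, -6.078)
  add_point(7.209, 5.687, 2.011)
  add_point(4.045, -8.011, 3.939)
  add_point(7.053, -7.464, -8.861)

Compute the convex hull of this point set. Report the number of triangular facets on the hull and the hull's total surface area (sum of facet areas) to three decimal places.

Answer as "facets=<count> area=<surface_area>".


Hull vertices (13/17): indices [0, 1, 2, 3, 4, 5, 8, 9, 11, 13, 14, 15, 16].

Per-facet area ½‖(b−a)×(c−a)‖:
  f1: (p8, p5, p14) → 15.4660
  f2: (p8, p16, p14) → 79.3935
  f3: (p8, p16, p3) → 58.4295
  f4: (p1, p0, p9) → 68.2622
  f5: (p1, p3, p9) → 61.6369
  f6: (p1, p16, p0) → 71.0945
  f7: (p1, p16, p3) → 36.1853
  f8: (p15, p5, p0) → 68.3712
  f9: (p11, p0, p9) → 5.4889
  f10: (p11, p5, p9) → 18.1113
  f11: (p11, p5, p0) → 76.9946
  f12: (p13, p3, p9) → 79.5865
  f13: (p13, p8, p3) → 24.4104
  f14: (p13, p5, p9) → 58.3982
  f15: (p13, p8, p5) → 18.1607
  f16: (p4, p16, p0) → 15.4337
  f17: (p4, p15, p0) → 36.4715
  f18: (p4, p15, p16) → 6.1726
  f19: (p2, p5, p14) → 12.3767
  f20: (p2, p15, p5) → 21.7589
  f21: (p2, p16, p14) → 42.6367
  f22: (p2, p15, p16) → 44.8289
Σ area = 919.669

Euler characteristic 13−33+22 = 2 ✓

facets=22 area=919.669


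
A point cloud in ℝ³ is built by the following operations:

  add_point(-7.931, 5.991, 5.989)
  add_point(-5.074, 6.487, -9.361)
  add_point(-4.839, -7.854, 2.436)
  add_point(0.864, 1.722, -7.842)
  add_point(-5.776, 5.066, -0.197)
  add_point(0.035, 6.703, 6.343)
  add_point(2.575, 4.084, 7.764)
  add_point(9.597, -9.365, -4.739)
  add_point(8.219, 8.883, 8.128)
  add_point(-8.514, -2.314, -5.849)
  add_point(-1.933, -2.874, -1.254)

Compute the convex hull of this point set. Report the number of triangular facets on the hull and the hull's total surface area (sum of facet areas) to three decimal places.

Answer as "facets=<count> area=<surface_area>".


facets=12 area=972.433

Points on the hull: [0, 1, 2, 3, 6, 7, 8, 9] (8 of 11).

Area of each hull facet:
  f1: (p1, p7, p9) → 98.1049
  f2: (p2, p7, p9) → 85.9913
  f3: (p3, p8, p7) → 136.0862
  f4: (p3, p1, p7) → 12.4253
  f5: (p3, p1, p8) → 71.7288
  f6: (p6, p8, p7) → 71.4088
  f7: (p6, p2, p7) → 118.9936
  f8: (p0, p6, p2) → 74.6539
  f9: (p0, p2, p9) → 71.9294
  f10: (p0, p6, p8) → 31.0902
  f11: (p0, p1, p9) → 70.9961
  f12: (p0, p1, p8) → 129.0242
Σ area = 972.433

Euler: V−E+F = 8−18+12 = 2.


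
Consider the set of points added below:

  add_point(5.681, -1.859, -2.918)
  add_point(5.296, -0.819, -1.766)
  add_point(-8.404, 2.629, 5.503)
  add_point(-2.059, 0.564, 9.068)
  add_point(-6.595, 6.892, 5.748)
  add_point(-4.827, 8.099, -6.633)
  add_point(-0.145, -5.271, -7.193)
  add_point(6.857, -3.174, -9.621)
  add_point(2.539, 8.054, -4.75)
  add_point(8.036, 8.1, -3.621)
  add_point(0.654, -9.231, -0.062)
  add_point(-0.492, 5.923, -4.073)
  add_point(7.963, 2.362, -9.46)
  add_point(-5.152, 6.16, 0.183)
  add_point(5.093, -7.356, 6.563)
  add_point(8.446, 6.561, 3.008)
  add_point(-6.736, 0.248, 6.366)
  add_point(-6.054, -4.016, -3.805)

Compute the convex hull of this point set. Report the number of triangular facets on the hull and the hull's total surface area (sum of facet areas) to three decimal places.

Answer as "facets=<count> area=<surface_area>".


facets=22 area=998.571

Extreme-point indices: [2, 3, 4, 5, 6, 7, 9, 10, 12, 14, 15, 16, 17] — 13 of 18 on the boundary.

Area of each hull facet:
  f1: (p14, p7, p15) → 108.0139
  f2: (p14, p7, p10) → 51.4282
  f3: (p4, p5, p2) → 29.0127
  f4: (p9, p4, p15) → 51.8107
  f5: (p9, p4, p5) → 82.6764
  f6: (p17, p5, p2) → 68.3223
  f7: (p16, p14, p10) → 54.1036
  f8: (p16, p17, p2) → 16.7070
  f9: (p16, p17, p10) → 50.9862
  f10: (p3, p14, p15) → 70.9927
  f11: (p3, p4, p15) → 57.0195
  f12: (p3, p16, p14) → 27.0779
  f13: (p3, p4, p2) → 17.4516
  f14: (p3, p16, p2) → 6.7309
  f15: (p12, p5, p7) → 39.3573
  f16: (p12, p9, p5) → 53.2780
  f17: (p12, p7, p15) → 34.8683
  f18: (p12, p9, p15) → 23.5634
  f19: (p6, p5, p7) → 54.5107
  f20: (p6, p17, p5) → 43.2837
  f21: (p6, p7, p10) → 29.9320
  f22: (p6, p17, p10) → 27.4447
Σ area = 998.571

Check V−E+F: 13 − 33 + 22 = 2.


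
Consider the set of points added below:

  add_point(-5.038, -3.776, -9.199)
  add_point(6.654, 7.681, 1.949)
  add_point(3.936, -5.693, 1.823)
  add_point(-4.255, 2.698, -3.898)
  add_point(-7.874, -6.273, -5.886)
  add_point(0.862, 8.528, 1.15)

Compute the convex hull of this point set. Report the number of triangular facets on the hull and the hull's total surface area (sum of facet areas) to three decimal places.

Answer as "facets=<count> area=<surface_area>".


Hull vertices (6/6): indices [0, 1, 2, 3, 4, 5].

Per-facet area ½‖(b−a)×(c−a)‖:
  f1: (p0, p5, p1) → 47.9890
  f2: (p2, p5, p4) → 101.4418
  f3: (p2, p5, p1) → 40.2521
  f4: (p2, p0, p4) → 35.1540
  f5: (p2, p0, p1) → 97.8694
  f6: (p3, p5, p4) → 21.3088
  f7: (p3, p0, p4) → 21.1123
  f8: (p3, p0, p5) → 18.4116
Σ area = 383.539

Check V−E+F: 6 − 12 + 8 = 2.

facets=8 area=383.539


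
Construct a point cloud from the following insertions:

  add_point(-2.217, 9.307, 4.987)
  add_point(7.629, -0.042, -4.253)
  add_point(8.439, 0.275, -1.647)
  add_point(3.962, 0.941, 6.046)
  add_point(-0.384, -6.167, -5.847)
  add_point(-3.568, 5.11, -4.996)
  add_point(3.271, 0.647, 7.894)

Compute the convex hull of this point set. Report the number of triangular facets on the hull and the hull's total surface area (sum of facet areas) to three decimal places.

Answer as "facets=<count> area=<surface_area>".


6 of the 7 inputs are extreme points: [0, 1, 2, 4, 5, 6].

Triangle areas on the boundary:
  f1: (p6, p4, p2) → 63.5169
  f2: (p0, p6, p2) → 57.8184
  f3: (p0, p4, p5) → 58.7049
  f4: (p0, p6, p4) → 84.0114
  f5: (p1, p4, p5) → 55.6206
  f6: (p1, p4, p2) → 12.5356
  f7: (p1, p0, p5) → 67.3761
  f8: (p1, p0, p2) → 20.4466
Σ area = 420.030

Euler: V−E+F = 6−12+8 = 2.

facets=8 area=420.030


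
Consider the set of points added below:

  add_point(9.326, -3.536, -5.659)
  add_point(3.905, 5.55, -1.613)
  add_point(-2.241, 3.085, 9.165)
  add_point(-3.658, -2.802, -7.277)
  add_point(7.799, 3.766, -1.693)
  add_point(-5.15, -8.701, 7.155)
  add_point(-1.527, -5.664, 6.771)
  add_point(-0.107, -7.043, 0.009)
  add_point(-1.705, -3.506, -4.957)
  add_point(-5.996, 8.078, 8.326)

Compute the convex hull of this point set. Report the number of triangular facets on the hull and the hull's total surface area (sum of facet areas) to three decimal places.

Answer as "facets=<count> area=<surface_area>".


Extreme-point indices: [0, 1, 2, 3, 4, 5, 6, 7, 9] — 9 of 10 on the boundary.

Per-facet area ½‖(b−a)×(c−a)‖:
  f1: (p3, p5, p9) → 125.5418
  f2: (p1, p3, p9) → 89.8754
  f3: (p1, p3, p0) → 65.3166
  f4: (p2, p5, p9) → 31.1379
  f5: (p7, p5, p0) → 20.9575
  f6: (p7, p3, p0) → 51.5984
  f7: (p7, p3, p5) → 35.1242
  f8: (p6, p5, p0) → 30.2972
  f9: (p6, p2, p5) → 18.2377
  f10: (p4, p1, p0) → 15.3124
  f11: (p4, p6, p0) → 65.6244
  f12: (p4, p6, p2) → 65.9610
  f13: (p4, p1, p9) → 21.2462
  f14: (p4, p2, p9) → 44.9267
Σ area = 681.158

Euler: V−E+F = 9−21+14 = 2.

facets=14 area=681.158
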